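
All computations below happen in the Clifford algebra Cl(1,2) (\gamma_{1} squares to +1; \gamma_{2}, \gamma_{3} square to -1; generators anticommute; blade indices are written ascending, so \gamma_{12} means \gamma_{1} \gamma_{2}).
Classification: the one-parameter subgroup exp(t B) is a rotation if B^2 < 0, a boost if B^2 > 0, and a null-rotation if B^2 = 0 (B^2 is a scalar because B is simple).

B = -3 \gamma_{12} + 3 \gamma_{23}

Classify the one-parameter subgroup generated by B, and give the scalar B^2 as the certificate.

B^2 term by term: the squares give (-3)^2*(\gamma_{12})^2 + (3)^2*(\gamma_{23})^2 = 9*(+1) + 9*(-1) = 0 (each basis 2-blade squares to minus the product of its generators' squares); cross terms between blades sharing an index anticommute and cancel. So B^2 = 0.
Answer: null-rotation, certificate B^2 = 0. Key observation: B^2 = 0 is a conjugation invariant, so its sign decides the class regardless of the surface form of B.


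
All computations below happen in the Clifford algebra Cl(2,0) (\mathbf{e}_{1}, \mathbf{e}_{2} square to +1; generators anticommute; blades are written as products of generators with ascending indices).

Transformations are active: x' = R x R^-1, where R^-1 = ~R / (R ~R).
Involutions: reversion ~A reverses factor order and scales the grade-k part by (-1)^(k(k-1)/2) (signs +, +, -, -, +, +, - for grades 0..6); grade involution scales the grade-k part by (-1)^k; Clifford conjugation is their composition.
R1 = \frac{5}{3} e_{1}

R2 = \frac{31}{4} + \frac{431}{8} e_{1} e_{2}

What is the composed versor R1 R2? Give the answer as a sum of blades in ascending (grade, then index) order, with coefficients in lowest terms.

Distribute over the terms of R1 (each basis-blade product reordered to ascending indices, repeated generators contracted through their squares):
(\frac{5}{3} e_{1}) R2 = \frac{155}{12} e_{1} + \frac{2155}{24} e_{2}
Answer: \frac{155}{12} e_{1} + \frac{2155}{24} e_{2}


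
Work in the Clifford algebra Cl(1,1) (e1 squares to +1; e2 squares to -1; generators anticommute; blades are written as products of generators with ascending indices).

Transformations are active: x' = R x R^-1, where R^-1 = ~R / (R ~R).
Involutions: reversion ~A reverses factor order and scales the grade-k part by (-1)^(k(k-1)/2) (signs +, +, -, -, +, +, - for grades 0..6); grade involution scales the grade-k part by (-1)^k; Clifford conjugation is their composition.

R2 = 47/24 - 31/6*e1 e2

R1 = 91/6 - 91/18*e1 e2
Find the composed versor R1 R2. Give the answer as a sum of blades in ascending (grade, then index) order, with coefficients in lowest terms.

Distribute over the terms of R1 (each basis-blade product reordered to ascending indices, repeated generators contracted through their squares):
(91/6) R2 = 4277/144 - 2821/36*e1 e2
(-91/18*e1 e2) R2 = 2821/108 - 4277/432*e1 e2
Summing the partial products and collecting blades:
Answer: 24115/432 - 38129/432*e1 e2


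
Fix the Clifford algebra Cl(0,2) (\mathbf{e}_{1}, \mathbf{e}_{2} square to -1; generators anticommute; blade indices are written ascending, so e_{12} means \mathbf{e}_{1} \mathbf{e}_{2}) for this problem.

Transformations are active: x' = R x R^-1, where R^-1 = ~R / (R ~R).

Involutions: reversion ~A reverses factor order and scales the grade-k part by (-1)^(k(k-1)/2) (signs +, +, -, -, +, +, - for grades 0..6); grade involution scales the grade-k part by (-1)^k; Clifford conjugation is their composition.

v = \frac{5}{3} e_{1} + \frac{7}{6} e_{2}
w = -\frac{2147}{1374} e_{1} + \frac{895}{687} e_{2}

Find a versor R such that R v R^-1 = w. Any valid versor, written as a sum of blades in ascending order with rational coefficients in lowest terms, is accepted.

Why this works: both vectors square to -\frac{149}{36}, so q(v) = q(w) and R = v + w = \frac{143}{1374} e_{1} + \frac{1131}{458} e_{2} carries v to w — its own direction survives, the complement (v - w)/2 flips.
Answer: \frac{143}{1374} e_{1} + \frac{1131}{458} e_{2}


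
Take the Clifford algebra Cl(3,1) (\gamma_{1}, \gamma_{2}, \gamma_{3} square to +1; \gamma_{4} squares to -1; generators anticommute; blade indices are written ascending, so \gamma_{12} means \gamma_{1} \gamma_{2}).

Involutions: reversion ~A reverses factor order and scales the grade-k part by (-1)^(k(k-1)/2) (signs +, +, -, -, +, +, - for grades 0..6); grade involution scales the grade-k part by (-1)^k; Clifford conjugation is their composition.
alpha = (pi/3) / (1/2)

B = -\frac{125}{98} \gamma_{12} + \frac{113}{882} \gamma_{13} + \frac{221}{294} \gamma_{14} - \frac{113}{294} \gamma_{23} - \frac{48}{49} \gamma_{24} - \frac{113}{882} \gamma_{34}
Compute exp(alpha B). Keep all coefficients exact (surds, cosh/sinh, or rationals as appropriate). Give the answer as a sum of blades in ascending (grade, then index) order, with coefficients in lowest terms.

B^2 term by term: the squares give (-\frac{125}{98})^2*(\gamma_{12})^2 + (\frac{113}{882})^2*(\gamma_{13})^2 + (\frac{221}{294})^2*(\gamma_{14})^2 + (-\frac{113}{294})^2*(\gamma_{23})^2 + (-\frac{48}{49})^2*(\gamma_{24})^2 + (-\frac{113}{882})^2*(\gamma_{34})^2 = \frac{15625}{9604}*(-1) + \frac{12769}{777924}*(-1) + \frac{48841}{86436}*(+1) + \frac{12769}{86436}*(-1) + \frac{2304}{2401}*(+1) + \frac{12769}{777924}*(+1) = -\frac{1}{4} (each basis 2-blade squares to minus the product of its generators' squares); cross terms between blades sharing an index anticommute and cancel; the commuting (index-disjoint) pairs give grade-4 terms 2*c*c'*(blade product), which cancel blade by blade — \gamma_{1234}: \frac{14125}{43218} + \frac{1808}{7203} - \frac{24973}{43218} = 0 — confirming B is simple. So B^2 = -\frac{1}{4}.
B^2 = -\frac{1}{4} — since the square is negative, the closed form is circular: l = \frac{1}{2}, alpha*l = \frac{\pi}{3}, so exp(alpha B) = cos(\frac{\pi}{3}) + (sin(\frac{\pi}{3})/(\frac{1}{2}))*B = \frac{1}{2} + (\sqrt{3})*B.
Answer: \frac{1}{2} - \frac{125 \sqrt{3}}{98} \gamma_{12} + \frac{113 \sqrt{3}}{882} \gamma_{13} + \frac{221 \sqrt{3}}{294} \gamma_{14} - \frac{113 \sqrt{3}}{294} \gamma_{23} - \frac{48 \sqrt{3}}{49} \gamma_{24} - \frac{113 \sqrt{3}}{882} \gamma_{34}


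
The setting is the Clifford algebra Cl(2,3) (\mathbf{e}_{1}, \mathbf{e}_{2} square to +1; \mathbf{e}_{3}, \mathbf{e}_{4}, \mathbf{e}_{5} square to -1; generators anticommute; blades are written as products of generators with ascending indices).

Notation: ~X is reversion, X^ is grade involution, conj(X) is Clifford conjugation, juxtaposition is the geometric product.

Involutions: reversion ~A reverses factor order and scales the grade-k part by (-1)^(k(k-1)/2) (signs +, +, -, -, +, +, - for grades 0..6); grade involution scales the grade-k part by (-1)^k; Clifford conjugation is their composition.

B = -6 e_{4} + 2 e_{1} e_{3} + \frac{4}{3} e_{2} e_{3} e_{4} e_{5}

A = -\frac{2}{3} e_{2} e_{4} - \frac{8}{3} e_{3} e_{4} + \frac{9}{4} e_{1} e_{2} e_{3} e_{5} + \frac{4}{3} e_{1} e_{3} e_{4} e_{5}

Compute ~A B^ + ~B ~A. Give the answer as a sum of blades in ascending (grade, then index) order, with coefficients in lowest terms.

first term: -4 e_{2} - 16 e_{3} - \frac{16}{9} e_{1} e_{2} + \frac{25}{3} e_{1} e_{4} - \frac{145}{18} e_{2} e_{5} - \frac{8}{9} e_{3} e_{5} + \frac{8}{3} e_{4} e_{5} + 8 e_{1} e_{3} e_{5} - \frac{4}{3} e_{1} e_{2} e_{3} e_{4} - \frac{27}{2} e_{1} e_{2} e_{3} e_{4} e_{5}
second term: -4 e_{2} - 16 e_{3} + \frac{16}{9} e_{1} e_{2} + \frac{7}{3} e_{1} e_{4} + \frac{17}{18} e_{2} e_{5} - \frac{8}{9} e_{3} e_{5} - \frac{8}{3} e_{4} e_{5} + 8 e_{1} e_{3} e_{5} + \frac{4}{3} e_{1} e_{2} e_{3} e_{4} + \frac{27}{2} e_{1} e_{2} e_{3} e_{4} e_{5}
Answer: -8 e_{2} - 32 e_{3} + \frac{32}{3} e_{1} e_{4} - \frac{64}{9} e_{2} e_{5} - \frac{16}{9} e_{3} e_{5} + 16 e_{1} e_{3} e_{5}


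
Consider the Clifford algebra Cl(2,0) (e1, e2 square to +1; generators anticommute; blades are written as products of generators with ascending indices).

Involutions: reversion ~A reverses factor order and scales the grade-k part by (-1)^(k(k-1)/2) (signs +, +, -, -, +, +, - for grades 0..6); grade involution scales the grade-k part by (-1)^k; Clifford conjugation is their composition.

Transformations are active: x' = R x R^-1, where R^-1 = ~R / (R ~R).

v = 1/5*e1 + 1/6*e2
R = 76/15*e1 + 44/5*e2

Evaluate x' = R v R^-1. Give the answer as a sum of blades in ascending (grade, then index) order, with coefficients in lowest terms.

~R = 76/15*e1 + 44/5*e2, and R ~R = 928/9, so R^-1 = ~R / (928/9).
R v = 62/25 - 206/225*e1 e2
Answer: 317/7250*e1 + 2791/10875*e2


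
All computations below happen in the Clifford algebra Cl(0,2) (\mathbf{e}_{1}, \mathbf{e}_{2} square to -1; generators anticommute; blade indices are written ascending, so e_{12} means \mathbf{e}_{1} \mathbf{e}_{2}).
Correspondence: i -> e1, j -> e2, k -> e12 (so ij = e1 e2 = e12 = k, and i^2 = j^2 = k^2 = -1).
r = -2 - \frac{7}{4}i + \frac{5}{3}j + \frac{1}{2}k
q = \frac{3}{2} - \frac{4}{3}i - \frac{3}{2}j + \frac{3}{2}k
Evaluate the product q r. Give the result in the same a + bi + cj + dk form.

In blades: q = \frac{3}{2} - \frac{4}{3} e_{1} - \frac{3}{2} e_{2} + \frac{3}{2} e_{12}, r = -2 - \frac{7}{4} e_{1} + \frac{5}{3} e_{2} + \frac{1}{2} e_{12}.
Distribute q over r term by term (generator squares from the signature, products reordered to ascending indices): (\frac{3}{2})*r = -3 - \frac{21}{8} e_{1} + \frac{5}{2} e_{2} + \frac{3}{4} e_{12}; (-\frac{4}{3} e_{1})*r = -\frac{7}{3} + \frac{8}{3} e_{1} + \frac{2}{3} e_{2} - \frac{20}{9} e_{12}; (-\frac{3}{2} e_{2})*r = \frac{5}{2} - \frac{3}{4} e_{1} + 3 e_{2} - \frac{21}{8} e_{12}; (\frac{3}{2} e_{12})*r = -\frac{3}{4} - \frac{5}{2} e_{1} - \frac{21}{8} e_{2} - 3 e_{12}.
Sum: -\frac{43}{12} - \frac{77}{24} e_{1} + \frac{85}{24} e_{2} - \frac{511}{72} e_{12}; translating back through the correspondence:
Answer: -\frac{43}{12} - \frac{77}{24}i + \frac{85}{24}j - \frac{511}{72}k


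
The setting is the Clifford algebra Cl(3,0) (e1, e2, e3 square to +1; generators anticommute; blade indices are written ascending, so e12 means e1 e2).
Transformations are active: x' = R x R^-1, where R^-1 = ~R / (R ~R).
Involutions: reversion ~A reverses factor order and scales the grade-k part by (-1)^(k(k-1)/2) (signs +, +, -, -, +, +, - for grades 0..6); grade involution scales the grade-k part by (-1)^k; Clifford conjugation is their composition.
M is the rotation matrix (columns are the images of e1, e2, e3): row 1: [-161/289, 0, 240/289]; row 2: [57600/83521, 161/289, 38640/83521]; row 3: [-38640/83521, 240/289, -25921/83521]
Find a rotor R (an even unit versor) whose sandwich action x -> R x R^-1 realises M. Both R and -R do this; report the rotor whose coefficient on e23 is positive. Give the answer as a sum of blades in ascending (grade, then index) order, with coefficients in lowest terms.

Method: write R = a + b12*e12 + b13*e13 + b23*e23 with a^2 + b12^2 + b13^2 + b23^2 = 1 (so R^-1 = ~R). Expanding the columns R e_j ~R gives tr M = 4a^2 - 1 and, from the antisymmetric part, M21 - M12 = -4a*b12, M13 - M31 = 4a*b13, M32 - M23 = -4a*b23.
Here tr M = -25921/83521, so a^2 = (1 + tr M)/4 = 14400/83521 and a = ±120/289. Taking a = 120/289: M21 - M12 = 57600/83521, M13 - M31 = 108000/83521, M32 - M23 = 30720/83521, giving b12 = -120/289, b13 = 225/289, b23 = -64/289, i.e. R = 120/289 - 120/289*e12 + 225/289*e13 - 64/289*e23.
Its e23 coefficient is negative, so report the other preimage -R.
Answer: -120/289 + 120/289*e12 - 225/289*e13 + 64/289*e23. Sheet selection: the two-to-one cover makes ±R indistinguishable at the matrix level (trace -25921/83521), so uniqueness comes from the required sign on e23.


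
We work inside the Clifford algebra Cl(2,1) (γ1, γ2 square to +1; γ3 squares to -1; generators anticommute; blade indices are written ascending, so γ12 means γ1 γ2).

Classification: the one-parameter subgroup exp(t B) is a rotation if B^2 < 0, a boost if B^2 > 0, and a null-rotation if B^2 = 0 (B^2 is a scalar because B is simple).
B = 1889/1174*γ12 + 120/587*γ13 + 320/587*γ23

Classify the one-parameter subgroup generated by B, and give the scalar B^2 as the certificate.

B^2 term by term: the squares give (1889/1174)^2*(γ12)^2 + (120/587)^2*(γ13)^2 + (320/587)^2*(γ23)^2 = 3568321/1378276*(-1) + 14400/344569*(+1) + 102400/344569*(+1) = -9/4 (each basis 2-blade squares to minus the product of its generators' squares); cross terms between blades sharing an index anticommute and cancel. So B^2 = -9/4.
Answer: rotation, certificate B^2 = -9/4. Because -9/4 is invariant under every versor sandwich, the classification follows from its sign alone.


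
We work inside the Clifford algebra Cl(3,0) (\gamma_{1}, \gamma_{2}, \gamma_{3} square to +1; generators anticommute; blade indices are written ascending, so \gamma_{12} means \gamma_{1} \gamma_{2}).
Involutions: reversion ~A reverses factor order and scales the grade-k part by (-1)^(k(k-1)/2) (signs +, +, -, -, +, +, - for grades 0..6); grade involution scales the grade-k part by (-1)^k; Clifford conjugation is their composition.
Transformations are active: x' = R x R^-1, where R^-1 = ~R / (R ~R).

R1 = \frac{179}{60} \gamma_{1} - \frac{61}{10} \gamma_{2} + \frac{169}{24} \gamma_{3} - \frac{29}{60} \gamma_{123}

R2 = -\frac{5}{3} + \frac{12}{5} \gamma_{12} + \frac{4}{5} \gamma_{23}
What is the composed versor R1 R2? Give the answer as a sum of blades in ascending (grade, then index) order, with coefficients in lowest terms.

Distribute over the terms of R2 (each basis-blade product reordered to ascending indices, repeated generators contracted through their squares):
R1 (-\frac{5}{3}) = -\frac{179}{36} \gamma_{1} + \frac{61}{6} \gamma_{2} - \frac{845}{72} \gamma_{3} + \frac{29}{36} \gamma_{123}
R1 (\frac{12}{5} \gamma_{12}) = \frac{366}{25} \gamma_{1} + \frac{179}{25} \gamma_{2} + \frac{29}{25} \gamma_{3} + \frac{169}{10} \gamma_{123}
R1 (\frac{4}{5} \gamma_{23}) = \frac{29}{75} \gamma_{1} - \frac{169}{30} \gamma_{2} - \frac{122}{25} \gamma_{3} + \frac{179}{75} \gamma_{123}
Summing the partial products and collecting blades:
Answer: \frac{9049}{900} \gamma_{1} + \frac{877}{75} \gamma_{2} - \frac{27821}{1800} \gamma_{3} + \frac{18083}{900} \gamma_{123}


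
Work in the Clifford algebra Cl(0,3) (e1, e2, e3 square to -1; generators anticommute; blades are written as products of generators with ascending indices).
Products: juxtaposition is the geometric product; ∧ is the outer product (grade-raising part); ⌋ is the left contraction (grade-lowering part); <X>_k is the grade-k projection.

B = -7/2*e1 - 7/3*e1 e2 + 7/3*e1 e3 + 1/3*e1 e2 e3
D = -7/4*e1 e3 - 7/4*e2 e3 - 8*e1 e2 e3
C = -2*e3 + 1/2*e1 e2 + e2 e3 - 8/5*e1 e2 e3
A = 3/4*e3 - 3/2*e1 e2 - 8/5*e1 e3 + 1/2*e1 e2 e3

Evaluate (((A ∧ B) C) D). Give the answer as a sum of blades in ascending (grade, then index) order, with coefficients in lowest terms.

step 1: 21/8*e1 e3 - 7/4*e1 e2 e3
step 2: 14/5 + 7*e1 - 21/5*e2 + 7/8*e3 - 7/8*e1 e2 - 21/16*e2 e3
step 3: -147/64 - 385/32*e1 - 49/32*e2 - 21/10*e3 + 301/64*e1 e2 + 4347/160*e1 e3 + 8421/160*e2 e3 - 42*e1 e2 e3
Answer: -147/64 - 385/32*e1 - 49/32*e2 - 21/10*e3 + 301/64*e1 e2 + 4347/160*e1 e3 + 8421/160*e2 e3 - 42*e1 e2 e3


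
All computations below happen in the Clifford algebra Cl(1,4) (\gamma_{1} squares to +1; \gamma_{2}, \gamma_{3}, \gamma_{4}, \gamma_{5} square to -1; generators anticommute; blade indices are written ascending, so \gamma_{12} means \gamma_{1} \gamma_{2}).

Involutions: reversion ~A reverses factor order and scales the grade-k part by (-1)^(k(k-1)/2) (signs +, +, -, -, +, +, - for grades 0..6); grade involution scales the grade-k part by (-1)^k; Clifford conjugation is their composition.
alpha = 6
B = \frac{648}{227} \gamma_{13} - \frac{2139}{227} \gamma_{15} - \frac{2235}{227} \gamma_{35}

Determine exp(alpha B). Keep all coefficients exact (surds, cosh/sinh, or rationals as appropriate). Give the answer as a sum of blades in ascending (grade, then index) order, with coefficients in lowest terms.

B^2 term by term: the squares give (\frac{648}{227})^2*(\gamma_{13})^2 + (-\frac{2139}{227})^2*(\gamma_{15})^2 + (-\frac{2235}{227})^2*(\gamma_{35})^2 = \frac{419904}{51529}*(+1) + \frac{4575321}{51529}*(+1) + \frac{4995225}{51529}*(-1) = 0 (each basis 2-blade squares to minus the product of its generators' squares); cross terms between blades sharing an index anticommute and cancel. So B^2 = 0.
B^2 = 0, so the series truncates immediately: exp(alpha B) = 1 + alpha B (parabolic case).
Answer: 1 + \frac{3888}{227} \gamma_{13} - \frac{12834}{227} \gamma_{15} - \frac{13410}{227} \gamma_{35}


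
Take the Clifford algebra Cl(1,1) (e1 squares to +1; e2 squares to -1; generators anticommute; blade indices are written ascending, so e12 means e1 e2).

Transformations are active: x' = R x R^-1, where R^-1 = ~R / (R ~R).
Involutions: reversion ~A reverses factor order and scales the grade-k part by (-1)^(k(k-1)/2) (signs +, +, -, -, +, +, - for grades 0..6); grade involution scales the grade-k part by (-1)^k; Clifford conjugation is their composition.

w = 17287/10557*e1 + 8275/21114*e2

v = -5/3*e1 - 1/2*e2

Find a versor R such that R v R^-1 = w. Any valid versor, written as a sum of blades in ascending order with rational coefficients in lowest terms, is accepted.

Since q(v) = q(w) = 91/36, the sum R = v + w = -308/10557*e1 - 1141/10557*e2 does the job whenever invertible.
Answer: -308/10557*e1 - 1141/10557*e2


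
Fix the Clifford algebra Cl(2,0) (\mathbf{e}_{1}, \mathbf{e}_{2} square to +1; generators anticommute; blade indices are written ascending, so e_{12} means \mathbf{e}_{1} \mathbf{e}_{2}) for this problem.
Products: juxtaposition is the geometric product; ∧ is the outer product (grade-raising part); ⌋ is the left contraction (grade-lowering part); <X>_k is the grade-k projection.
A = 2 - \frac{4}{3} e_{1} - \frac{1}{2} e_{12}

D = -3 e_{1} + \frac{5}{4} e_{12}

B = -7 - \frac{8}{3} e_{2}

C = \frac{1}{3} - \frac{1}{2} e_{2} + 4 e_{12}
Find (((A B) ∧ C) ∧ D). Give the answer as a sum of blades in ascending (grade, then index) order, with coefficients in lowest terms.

step 1: -14 + \frac{32}{3} e_{1} - \frac{16}{3} e_{2} + \frac{127}{18} e_{12}
step 2: -\frac{14}{3} + \frac{32}{9} e_{1} + \frac{47}{9} e_{2} - \frac{3185}{54} e_{12}
step 3: 14 e_{1} + \frac{59}{6} e_{12}
Answer: 14 e_{1} + \frac{59}{6} e_{12}


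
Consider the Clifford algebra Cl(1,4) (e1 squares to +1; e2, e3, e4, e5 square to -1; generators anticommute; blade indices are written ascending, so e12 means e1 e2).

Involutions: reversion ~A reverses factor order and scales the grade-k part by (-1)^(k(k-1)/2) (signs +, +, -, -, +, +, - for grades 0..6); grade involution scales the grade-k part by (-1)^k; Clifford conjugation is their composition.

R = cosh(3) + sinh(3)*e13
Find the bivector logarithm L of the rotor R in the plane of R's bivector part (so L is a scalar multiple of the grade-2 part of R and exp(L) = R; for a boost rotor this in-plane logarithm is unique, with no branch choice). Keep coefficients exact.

The scalar part of R is cosh(3), which determines |rapidity| via cosh; the sign lives in the bivector part, and pairing them (bivector part over sinh of the rapidity = the plane) gives the unique in-plane L = rapidity * plane.
Concretely: cosh(rapidity) = cosh(3) gives rapidity = ±3, and since rapidity/sinh(rapidity) is even the sign is immaterial: L = (rapidity/sinh(rapidity)) * <R>_2 = (3/sinh(3)) * <R>_2.
Answer: 3*e13


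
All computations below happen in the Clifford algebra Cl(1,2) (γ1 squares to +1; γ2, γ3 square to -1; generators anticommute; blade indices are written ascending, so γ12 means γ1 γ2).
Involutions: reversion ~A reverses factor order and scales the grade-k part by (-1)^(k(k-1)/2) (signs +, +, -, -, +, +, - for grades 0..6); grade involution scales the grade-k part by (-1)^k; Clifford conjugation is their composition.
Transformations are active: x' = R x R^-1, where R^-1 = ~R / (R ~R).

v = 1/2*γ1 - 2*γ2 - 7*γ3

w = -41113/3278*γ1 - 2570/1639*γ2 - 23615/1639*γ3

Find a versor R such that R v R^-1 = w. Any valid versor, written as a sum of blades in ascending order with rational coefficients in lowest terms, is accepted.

Here q(v) = q(w) = -211/4; the classical choice R = v + w = -19737/1639*γ1 - 5848/1639*γ2 - 35088/1639*γ3 then realises v -> w under the sandwich.
Answer: -19737/1639*γ1 - 5848/1639*γ2 - 35088/1639*γ3


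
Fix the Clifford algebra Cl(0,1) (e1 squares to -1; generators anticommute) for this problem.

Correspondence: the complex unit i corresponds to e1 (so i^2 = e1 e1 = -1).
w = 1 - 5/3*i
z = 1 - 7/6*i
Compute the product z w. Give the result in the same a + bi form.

In blades: z = 1 - 7/6*e1, w = 1 - 5/3*e1.
Distribute z over w term by term (generator squares from the signature, products reordered to ascending indices): (1)*w = 1 - 5/3*e1; (-7/6*e1)*w = -35/18 - 7/6*e1.
Sum: -17/18 - 17/6*e1; translating back through the correspondence:
Answer: -17/18 - 17/6*i


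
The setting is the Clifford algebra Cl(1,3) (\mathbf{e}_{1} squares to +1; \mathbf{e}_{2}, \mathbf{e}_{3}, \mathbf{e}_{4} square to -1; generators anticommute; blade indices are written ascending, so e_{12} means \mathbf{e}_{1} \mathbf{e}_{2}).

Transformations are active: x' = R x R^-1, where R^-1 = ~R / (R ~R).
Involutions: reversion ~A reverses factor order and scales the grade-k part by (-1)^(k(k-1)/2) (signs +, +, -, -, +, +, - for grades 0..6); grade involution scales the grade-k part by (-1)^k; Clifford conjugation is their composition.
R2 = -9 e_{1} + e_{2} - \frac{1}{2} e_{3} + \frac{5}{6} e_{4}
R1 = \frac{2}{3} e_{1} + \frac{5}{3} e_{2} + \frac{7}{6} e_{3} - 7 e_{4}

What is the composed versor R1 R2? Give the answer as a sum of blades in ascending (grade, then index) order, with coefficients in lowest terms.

Distribute over the terms of R1 (each basis-blade product reordered to ascending indices, repeated generators contracted through their squares):
(\frac{2}{3} e_{1}) R2 = -6 + \frac{2}{3} e_{12} - \frac{1}{3} e_{13} + \frac{5}{9} e_{14}
(\frac{5}{3} e_{2}) R2 = -\frac{5}{3} + 15 e_{12} - \frac{5}{6} e_{23} + \frac{25}{18} e_{24}
(\frac{7}{6} e_{3}) R2 = \frac{7}{12} + \frac{21}{2} e_{13} - \frac{7}{6} e_{23} + \frac{35}{36} e_{34}
(-7 e_{4}) R2 = \frac{35}{6} - 63 e_{14} + 7 e_{24} - \frac{7}{2} e_{34}
Summing the partial products and collecting blades:
Answer: -\frac{5}{4} + \frac{47}{3} e_{12} + \frac{61}{6} e_{13} - \frac{562}{9} e_{14} - 2 e_{23} + \frac{151}{18} e_{24} - \frac{91}{36} e_{34}


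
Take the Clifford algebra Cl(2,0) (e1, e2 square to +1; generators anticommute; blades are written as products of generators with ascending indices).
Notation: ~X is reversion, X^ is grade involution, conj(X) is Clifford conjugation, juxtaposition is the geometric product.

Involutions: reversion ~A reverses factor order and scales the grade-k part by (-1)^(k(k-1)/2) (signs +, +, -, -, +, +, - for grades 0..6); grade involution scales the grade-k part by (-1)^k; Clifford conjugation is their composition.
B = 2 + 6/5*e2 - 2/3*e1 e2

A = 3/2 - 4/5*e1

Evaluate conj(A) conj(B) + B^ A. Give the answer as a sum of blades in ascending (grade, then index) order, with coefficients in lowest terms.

first term: 3 + 8/5*e1 - 19/15*e2 + 1/25*e1 e2
second term: 3 - 8/5*e1 - 7/3*e2 - 49/25*e1 e2
Answer: 6 - 18/5*e2 - 48/25*e1 e2


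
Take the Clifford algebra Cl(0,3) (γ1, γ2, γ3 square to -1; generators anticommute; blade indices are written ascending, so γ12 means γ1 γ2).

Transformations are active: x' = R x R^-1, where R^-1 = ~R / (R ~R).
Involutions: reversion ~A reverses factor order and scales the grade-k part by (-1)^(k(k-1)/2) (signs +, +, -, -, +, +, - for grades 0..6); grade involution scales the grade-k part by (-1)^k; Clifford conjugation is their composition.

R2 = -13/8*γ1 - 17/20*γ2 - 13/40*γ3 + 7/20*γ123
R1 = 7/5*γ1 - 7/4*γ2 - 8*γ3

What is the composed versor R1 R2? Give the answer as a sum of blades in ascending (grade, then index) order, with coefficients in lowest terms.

Distribute over the terms of R1 (each basis-blade product reordered to ascending indices, repeated generators contracted through their squares):
(7/5*γ1) R2 = 91/40 - 119/100*γ12 - 91/200*γ13 - 49/100*γ23
(-7/4*γ2) R2 = -119/80 - 91/32*γ12 - 49/80*γ13 + 91/160*γ23
(-8*γ3) R2 = -13/5 + 14/5*γ12 - 13*γ13 - 34/5*γ23
Summing the partial products and collecting blades:
Answer: -29/16 - 987/800*γ12 - 5627/400*γ13 - 5377/800*γ23


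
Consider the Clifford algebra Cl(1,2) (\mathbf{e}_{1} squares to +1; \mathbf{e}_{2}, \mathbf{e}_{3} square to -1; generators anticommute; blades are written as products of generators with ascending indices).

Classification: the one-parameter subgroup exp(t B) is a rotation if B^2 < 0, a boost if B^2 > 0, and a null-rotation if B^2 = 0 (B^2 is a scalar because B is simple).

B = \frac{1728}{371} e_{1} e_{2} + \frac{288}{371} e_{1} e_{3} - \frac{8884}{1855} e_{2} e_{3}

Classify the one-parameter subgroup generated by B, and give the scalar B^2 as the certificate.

B^2 term by term: the squares give (\frac{1728}{371})^2*(e_{1} e_{2})^2 + (\frac{288}{371})^2*(e_{1} e_{3})^2 + (-\frac{8884}{1855})^2*(e_{2} e_{3})^2 = \frac{2985984}{137641}*(+1) + \frac{82944}{137641}*(+1) + \frac{78925456}{3441025}*(-1) = -\frac{16}{25} (each basis 2-blade squares to minus the product of its generators' squares); cross terms between blades sharing an index anticommute and cancel. So B^2 = -\frac{16}{25}.
Answer: rotation, certificate B^2 = -\frac{16}{25}. No conjugation can change B^2 = -\frac{16}{25}; the sign gives the class.


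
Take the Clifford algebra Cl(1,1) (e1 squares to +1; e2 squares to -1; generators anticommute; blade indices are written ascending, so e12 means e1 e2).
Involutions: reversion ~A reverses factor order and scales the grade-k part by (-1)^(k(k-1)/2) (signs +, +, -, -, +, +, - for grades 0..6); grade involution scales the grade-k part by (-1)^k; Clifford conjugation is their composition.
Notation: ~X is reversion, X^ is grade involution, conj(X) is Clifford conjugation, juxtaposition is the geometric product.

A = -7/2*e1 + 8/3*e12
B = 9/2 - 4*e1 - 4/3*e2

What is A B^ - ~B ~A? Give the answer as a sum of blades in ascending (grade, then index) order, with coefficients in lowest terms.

first term: -14 - 695/36*e1 - 32/3*e2 + 22/3*e12
second term: 14 - 439/36*e1 + 32/3*e2 - 50/3*e12
Answer: -28 - 64/9*e1 - 64/3*e2 + 24*e12


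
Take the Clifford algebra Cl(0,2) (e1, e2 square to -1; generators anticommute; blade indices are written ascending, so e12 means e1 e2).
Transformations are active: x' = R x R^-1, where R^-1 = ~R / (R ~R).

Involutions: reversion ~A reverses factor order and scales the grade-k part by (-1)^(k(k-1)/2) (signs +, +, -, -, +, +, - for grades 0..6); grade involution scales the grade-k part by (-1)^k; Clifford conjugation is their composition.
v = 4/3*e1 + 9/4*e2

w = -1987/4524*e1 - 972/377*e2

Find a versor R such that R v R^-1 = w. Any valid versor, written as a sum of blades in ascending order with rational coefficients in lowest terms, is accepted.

Since q(v) = q(w) = -985/144, the sum R = v + w = 4045/4524*e1 - 495/1508*e2 does the job whenever invertible.
Answer: 4045/4524*e1 - 495/1508*e2


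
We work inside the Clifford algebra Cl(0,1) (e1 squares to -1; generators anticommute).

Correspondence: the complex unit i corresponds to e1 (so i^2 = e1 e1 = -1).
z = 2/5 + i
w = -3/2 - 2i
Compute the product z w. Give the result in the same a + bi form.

In blades: z = 2/5 + e1, w = -3/2 - 2*e1.
Distribute z over w term by term (generator squares from the signature, products reordered to ascending indices): (2/5)*w = -3/5 - 4/5*e1; (e1)*w = 2 - 3/2*e1.
Sum: 7/5 - 23/10*e1; translating back through the correspondence:
Answer: 7/5 - 23/10*i


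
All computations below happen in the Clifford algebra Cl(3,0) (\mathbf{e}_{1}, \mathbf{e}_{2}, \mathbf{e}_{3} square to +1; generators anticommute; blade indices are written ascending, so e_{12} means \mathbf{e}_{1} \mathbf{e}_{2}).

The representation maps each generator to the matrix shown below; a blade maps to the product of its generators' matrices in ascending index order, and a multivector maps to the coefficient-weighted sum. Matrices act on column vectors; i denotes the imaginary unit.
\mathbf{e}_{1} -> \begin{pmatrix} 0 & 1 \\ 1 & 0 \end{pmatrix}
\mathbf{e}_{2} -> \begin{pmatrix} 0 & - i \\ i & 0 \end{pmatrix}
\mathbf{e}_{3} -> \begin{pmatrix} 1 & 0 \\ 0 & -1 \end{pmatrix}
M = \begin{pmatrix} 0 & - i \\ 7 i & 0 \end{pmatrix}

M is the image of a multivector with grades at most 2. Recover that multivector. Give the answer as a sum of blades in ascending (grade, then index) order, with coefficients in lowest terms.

Method: 1, rho(e_{1}), rho(e_{2}), rho(e_{3}) form a trace-orthogonal basis of the 2x2 complex matrices (tr(X Y) = 2 if X = Y, else 0), so M = m0*1 + m1*rho(e_{1}) + m2*rho(e_{2}) + m3*rho(e_{3}) with m0 = tr(M)/2 = 0, m1 = tr(M rho(e_{1}))/2 = 3 i, m2 = tr(M rho(e_{2}))/2 = 4, m3 = tr(M rho(e_{3}))/2 = 0.
Multiplying table entries, the bivector images are rho(e_{12}) = i*rho(e_{3}), rho(e_{13}) = -i*rho(e_{2}), rho(e_{23}) = i*rho(e_{1}); with real blade coefficients the real parts of m0..m3 are the coefficients of 1, e_{1}, e_{2}, e_{3} and the imaginary parts give the bivectors (e_{23}: Im m1, e_{13}: -Im m2, e_{12}: Im m3).
Answer: 4 e_{2} + 3 e_{23}


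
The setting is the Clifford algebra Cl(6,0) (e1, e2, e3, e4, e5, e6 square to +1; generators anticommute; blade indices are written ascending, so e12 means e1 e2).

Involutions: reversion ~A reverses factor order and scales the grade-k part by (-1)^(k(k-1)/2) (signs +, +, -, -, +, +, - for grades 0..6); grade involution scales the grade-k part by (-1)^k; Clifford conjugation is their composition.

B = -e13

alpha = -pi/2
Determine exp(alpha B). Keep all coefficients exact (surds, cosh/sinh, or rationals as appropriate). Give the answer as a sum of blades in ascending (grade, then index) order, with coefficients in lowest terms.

B^2 = (-1)^2*(e13)^2 = 1*(-1) = -1 (a basis 2-blade squares to minus the product of its generators' squares).
B^2 = -1 — since the square is negative, the closed form is circular: l = 1, alpha*l = -pi/2, so exp(alpha B) = cos(-pi/2) + (sin(-pi/2)/1)*B = 0 + (-1)*B.
Answer: e13


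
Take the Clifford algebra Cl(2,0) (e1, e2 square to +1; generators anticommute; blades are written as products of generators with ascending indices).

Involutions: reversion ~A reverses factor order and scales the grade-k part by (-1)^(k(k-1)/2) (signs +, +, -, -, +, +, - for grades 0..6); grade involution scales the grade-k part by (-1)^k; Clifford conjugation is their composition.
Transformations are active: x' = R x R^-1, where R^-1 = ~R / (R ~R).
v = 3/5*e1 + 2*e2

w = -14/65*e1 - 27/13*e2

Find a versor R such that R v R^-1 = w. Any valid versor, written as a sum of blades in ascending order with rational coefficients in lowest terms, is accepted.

The midline construction: v and w both square to 109/25, so reflecting in their sum 5/13*e1 - 1/13*e2 exchanges them.
Answer: 5/13*e1 - 1/13*e2


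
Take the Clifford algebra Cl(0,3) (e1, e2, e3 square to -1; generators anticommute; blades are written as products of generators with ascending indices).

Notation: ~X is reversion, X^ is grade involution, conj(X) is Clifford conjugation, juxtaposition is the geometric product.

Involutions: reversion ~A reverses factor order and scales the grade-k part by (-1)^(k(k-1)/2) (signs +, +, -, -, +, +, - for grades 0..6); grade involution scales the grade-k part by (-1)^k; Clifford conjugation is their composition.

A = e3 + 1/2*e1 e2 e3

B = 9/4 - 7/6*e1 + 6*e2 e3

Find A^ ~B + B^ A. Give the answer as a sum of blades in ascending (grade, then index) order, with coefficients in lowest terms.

first term: -3*e1 + 6*e2 - 9/4*e3 - 7/6*e1 e3 - 7/12*e2 e3 - 9/8*e1 e2 e3
second term: -3*e1 - 6*e2 + 9/4*e3 + 7/6*e1 e3 - 7/12*e2 e3 + 9/8*e1 e2 e3
Answer: -6*e1 - 7/6*e2 e3


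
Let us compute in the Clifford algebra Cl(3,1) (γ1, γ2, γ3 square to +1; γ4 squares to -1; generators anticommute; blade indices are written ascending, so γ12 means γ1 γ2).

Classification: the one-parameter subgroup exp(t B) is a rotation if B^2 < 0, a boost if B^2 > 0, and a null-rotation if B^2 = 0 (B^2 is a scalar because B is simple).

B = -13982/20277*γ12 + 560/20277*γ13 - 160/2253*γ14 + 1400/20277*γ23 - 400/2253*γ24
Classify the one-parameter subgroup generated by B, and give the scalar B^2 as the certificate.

B^2 term by term: the squares give (-13982/20277)^2*(γ12)^2 + (560/20277)^2*(γ13)^2 + (-160/2253)^2*(γ14)^2 + (1400/20277)^2*(γ23)^2 + (-400/2253)^2*(γ24)^2 = 195496324/411156729*(-1) + 313600/411156729*(-1) + 25600/5076009*(+1) + 1960000/411156729*(-1) + 160000/5076009*(+1) = -4/9 (each basis 2-blade squares to minus the product of its generators' squares); cross terms between blades sharing an index anticommute and cancel; the commuting (index-disjoint) pairs give grade-4 terms 2*c*c'*(blade product), which cancel blade by blade — γ1234: 448000/45684081 - 448000/45684081 = 0 — confirming B is simple. So B^2 = -4/9.
Answer: rotation, certificate B^2 = -4/9. Check the certificate: B^2 = -4/9, and that sign is decisive whatever form B takes.


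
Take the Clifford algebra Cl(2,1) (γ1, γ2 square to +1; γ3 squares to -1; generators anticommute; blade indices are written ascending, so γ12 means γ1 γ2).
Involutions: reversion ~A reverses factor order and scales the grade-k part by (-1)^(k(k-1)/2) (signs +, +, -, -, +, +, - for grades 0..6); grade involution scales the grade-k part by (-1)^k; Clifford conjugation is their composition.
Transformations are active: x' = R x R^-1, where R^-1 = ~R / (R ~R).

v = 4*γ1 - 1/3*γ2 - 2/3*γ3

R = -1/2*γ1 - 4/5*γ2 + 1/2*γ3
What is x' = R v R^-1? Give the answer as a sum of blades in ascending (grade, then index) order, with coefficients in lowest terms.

~R = -1/2*γ1 - 4/5*γ2 + 1/2*γ3, and R ~R = 16/25, so R^-1 = ~R / (16/25).
R v = -7/5 + 101/30*γ12 - 5/3*γ13 + 7/10*γ23
Answer: -29/16*γ1 + 23/6*γ2 - 73/48*γ3


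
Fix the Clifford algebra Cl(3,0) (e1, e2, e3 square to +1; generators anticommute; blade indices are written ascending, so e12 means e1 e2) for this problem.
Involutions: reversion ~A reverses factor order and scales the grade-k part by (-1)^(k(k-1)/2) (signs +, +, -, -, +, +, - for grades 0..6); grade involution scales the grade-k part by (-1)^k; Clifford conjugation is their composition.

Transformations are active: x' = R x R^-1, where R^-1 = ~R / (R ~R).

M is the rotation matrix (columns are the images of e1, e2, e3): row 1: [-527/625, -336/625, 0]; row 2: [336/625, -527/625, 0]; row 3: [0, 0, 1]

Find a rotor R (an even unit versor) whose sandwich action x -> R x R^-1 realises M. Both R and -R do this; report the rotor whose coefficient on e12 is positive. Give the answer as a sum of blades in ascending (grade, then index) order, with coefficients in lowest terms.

Method: write R = a + b12*e12 + b13*e13 + b23*e23 with a^2 + b12^2 + b13^2 + b23^2 = 1 (so R^-1 = ~R). Expanding the columns R e_j ~R gives tr M = 4a^2 - 1 and, from the antisymmetric part, M21 - M12 = -4a*b12, M13 - M31 = 4a*b13, M32 - M23 = -4a*b23.
Here tr M = -429/625, so a^2 = (1 + tr M)/4 = 49/625 and a = ±7/25. Taking a = 7/25: M21 - M12 = 672/625, M13 - M31 = 0, M32 - M23 = 0, giving b12 = -24/25, b13 = 0, b23 = 0, i.e. R = 7/25 - 24/25*e12.
Its e12 coefficient is negative, so report the other preimage -R.
Answer: -7/25 + 24/25*e12. Key observation: the double cover Spin(3) -> SO(3) sends R and -R to the same matrix (trace -429/625 here), so the stated sign of the e12 coefficient is what selects one sheet.


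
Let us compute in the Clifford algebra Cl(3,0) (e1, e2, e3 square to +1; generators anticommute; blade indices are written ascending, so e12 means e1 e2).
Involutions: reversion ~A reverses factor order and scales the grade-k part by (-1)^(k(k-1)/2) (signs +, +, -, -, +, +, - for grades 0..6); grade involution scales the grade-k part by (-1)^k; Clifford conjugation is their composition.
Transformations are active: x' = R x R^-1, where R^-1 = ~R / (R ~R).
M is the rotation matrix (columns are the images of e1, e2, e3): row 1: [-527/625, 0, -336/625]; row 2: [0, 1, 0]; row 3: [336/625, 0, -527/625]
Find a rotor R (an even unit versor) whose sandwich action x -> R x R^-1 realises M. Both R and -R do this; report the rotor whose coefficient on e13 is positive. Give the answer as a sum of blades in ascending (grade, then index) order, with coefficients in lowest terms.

Method: write R = a + b12*e12 + b13*e13 + b23*e23 with a^2 + b12^2 + b13^2 + b23^2 = 1 (so R^-1 = ~R). Expanding the columns R e_j ~R gives tr M = 4a^2 - 1 and, from the antisymmetric part, M21 - M12 = -4a*b12, M13 - M31 = 4a*b13, M32 - M23 = -4a*b23.
Here tr M = -429/625, so a^2 = (1 + tr M)/4 = 49/625 and a = ±7/25. Taking a = 7/25: M21 - M12 = 0, M13 - M31 = -672/625, M32 - M23 = 0, giving b12 = 0, b13 = -24/25, b23 = 0, i.e. R = 7/25 - 24/25*e13.
Its e13 coefficient is negative, so report the other preimage -R.
Answer: -7/25 + 24/25*e13. Uniqueness: Spin(3) -> SO(3) maps R and -R to the same rotation of trace -429/625; fixing the sign of the e13 coefficient removes the ambiguity.


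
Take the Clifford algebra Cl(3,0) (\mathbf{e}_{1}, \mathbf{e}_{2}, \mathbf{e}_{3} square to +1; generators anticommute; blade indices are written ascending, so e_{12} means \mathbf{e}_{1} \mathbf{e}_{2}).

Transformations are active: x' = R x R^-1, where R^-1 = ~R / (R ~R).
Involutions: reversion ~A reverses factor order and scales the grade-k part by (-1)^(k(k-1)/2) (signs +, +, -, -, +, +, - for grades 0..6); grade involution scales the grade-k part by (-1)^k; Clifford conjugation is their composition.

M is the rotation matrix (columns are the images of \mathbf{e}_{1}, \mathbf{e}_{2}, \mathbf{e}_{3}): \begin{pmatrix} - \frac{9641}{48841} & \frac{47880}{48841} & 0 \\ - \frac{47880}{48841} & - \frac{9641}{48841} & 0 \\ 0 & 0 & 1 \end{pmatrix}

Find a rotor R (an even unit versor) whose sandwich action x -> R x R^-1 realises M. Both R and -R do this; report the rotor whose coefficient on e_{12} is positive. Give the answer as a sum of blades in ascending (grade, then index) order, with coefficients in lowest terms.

Method: write R = a + b12*e_{12} + b13*e_{13} + b23*e_{23} with a^2 + b12^2 + b13^2 + b23^2 = 1 (so R^-1 = ~R). Expanding the columns R e_j ~R gives tr M = 4a^2 - 1 and, from the antisymmetric part, M21 - M12 = -4a*b12, M13 - M31 = 4a*b13, M32 - M23 = -4a*b23.
Here tr M = \frac{29559}{48841}, so a^2 = (1 + tr M)/4 = \frac{19600}{48841} and a = ±\frac{140}{221}. Taking a = \frac{140}{221}: M21 - M12 = -\frac{95760}{48841}, M13 - M31 = 0, M32 - M23 = 0, giving b12 = \frac{171}{221}, b13 = 0, b23 = 0, i.e. R = \frac{140}{221} + \frac{171}{221} e_{12}.
Its e_{12} coefficient is already positive.
Answer: \frac{140}{221} + \frac{171}{221} e_{12}. Why the constraint matters: R and -R act identically through the sandwich — M has trace \frac{29559}{48841} either way — so only the sign condition on e_{12} picks one of the two preimages.


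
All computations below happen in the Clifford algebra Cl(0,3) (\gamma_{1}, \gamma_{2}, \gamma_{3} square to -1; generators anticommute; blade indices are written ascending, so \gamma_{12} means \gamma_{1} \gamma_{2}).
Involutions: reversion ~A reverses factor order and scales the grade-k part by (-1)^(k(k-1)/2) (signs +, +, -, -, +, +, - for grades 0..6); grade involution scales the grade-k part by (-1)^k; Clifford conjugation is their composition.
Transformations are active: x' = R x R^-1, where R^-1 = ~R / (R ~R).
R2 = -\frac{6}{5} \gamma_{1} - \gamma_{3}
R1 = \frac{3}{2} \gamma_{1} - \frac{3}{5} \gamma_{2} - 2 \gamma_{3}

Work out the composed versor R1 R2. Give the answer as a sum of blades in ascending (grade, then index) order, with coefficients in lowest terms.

Distribute over the terms of R2 (each basis-blade product reordered to ascending indices, repeated generators contracted through their squares):
R1 (-\frac{6}{5} \gamma_{1}) = \frac{9}{5} - \frac{18}{25} \gamma_{12} - \frac{12}{5} \gamma_{13}
R1 (-\gamma_{3}) = -2 - \frac{3}{2} \gamma_{13} + \frac{3}{5} \gamma_{23}
Summing the partial products and collecting blades:
Answer: -\frac{1}{5} - \frac{18}{25} \gamma_{12} - \frac{39}{10} \gamma_{13} + \frac{3}{5} \gamma_{23}
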